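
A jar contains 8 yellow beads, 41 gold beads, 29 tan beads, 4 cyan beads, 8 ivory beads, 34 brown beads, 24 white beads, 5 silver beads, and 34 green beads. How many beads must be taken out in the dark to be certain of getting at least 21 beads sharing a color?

126

Treat the 9 colors as pigeonholes.
In the worst case we take at most 20 of each color, but all 8 yellow, all 4 cyan, all 8 ivory, and all 5 silver (fewer than 20), giving 8 + 20 + 20 + 4 + 8 + 20 + 20 + 5 + 20 = 125.
One more bead then forces some color to 21, so 125 + 1 = 126.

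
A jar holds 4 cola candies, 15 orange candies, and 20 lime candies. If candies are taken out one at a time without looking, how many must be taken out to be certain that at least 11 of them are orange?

To avoid orange candies as long as possible, exhaust the other 2 flavors first.
The worst case draws every non-orange candy first: 4 + 20 = 24.
The next 11 draws are then forced to be orange, giving 24 + 11 = 35.

35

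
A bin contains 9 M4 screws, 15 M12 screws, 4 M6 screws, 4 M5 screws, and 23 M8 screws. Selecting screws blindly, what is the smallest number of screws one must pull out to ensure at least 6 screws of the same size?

Treat the 5 sizes as pigeonholes.
In the worst case we take at most 5 of each size, but all 4 M6 and all 4 M5 (fewer than 5), giving 5 + 5 + 4 + 4 + 5 = 23.
One more screw then forces some size to 6, so 23 + 1 = 24.

24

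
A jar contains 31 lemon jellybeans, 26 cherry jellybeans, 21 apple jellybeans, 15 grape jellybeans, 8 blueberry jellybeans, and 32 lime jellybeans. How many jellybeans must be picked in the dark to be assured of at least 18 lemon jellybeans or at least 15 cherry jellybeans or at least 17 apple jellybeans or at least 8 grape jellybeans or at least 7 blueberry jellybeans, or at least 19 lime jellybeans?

79

The worst case stops just short of every target: 17 lemon, 14 cherry, 16 apple, 7 grape, 6 blueberry, 18 lime — 17 + 14 + 16 + 7 + 6 + 18 = 78 jellybeans.
One more jellybean must push some flavor to its target, so 78 + 1 = 79.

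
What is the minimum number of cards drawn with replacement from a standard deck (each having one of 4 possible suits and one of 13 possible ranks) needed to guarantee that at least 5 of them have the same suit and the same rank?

209

There are 4 × 13 = 52 (suit, rank) combinations acting as pigeonholes.
With 52 × 4 = 208 cards drawn with replacement from a standard deck we could place exactly 4 in each, with no (suit, rank) pair reaching 5.
One more forces some (suit, rank) pair to hold 5, so 208 + 1 = 209.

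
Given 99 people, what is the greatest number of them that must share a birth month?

There are 12 months of the year, which serve as the pigeonholes.
If each of the 12 months of the year held at most 8, the total would be at most 12 × 8 = 96 < 99, a contradiction.
So at least one holds ⌈99/12⌉ = 9.

9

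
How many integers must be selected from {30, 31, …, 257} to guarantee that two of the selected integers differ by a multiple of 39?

Group the integers by remainder mod 39; there are 39 residue classes, each nonempty in this range.
Choosing one from each class (39 integers) avoids any shared remainder.
One more choice must repeat a class, so two differ by a multiple of 39. Hence 39 + 1 = 40.

40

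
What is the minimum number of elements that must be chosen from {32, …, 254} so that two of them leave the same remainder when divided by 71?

72

Group the integers by remainder mod 71; there are 71 residue classes, each nonempty in this range.
Choosing one from each class (71 integers) avoids any shared remainder.
One more choice must repeat a class, so two differ by a multiple of 71. Hence 71 + 1 = 72.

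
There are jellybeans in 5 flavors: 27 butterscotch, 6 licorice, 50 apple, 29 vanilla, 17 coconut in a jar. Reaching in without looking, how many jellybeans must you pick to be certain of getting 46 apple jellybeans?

125

The worst case draws every non-apple jellybean first: 27 + 6 + 29 + 17 = 79.
The next 46 draws are then forced to be apple, giving 79 + 46 = 125.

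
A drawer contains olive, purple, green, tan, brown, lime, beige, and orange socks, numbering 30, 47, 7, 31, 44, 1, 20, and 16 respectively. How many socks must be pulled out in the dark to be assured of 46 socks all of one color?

195

In the worst case we take at most 45 of each color, but all 30 olive, all 7 green, all 31 tan, all 44 brown, all 1 lime, all 20 beige, and all 16 orange (fewer than 45), giving 30 + 45 + 7 + 31 + 44 + 1 + 20 + 16 = 194.
One more sock then forces some color to 46, so 194 + 1 = 195.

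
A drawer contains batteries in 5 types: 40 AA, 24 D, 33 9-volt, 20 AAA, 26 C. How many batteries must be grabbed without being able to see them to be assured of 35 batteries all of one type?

Treat the 5 types as pigeonholes.
In the worst case we take at most 34 of each type, but all 24 D, all 33 9-volt, all 20 AAA, and all 26 C (fewer than 34), giving 34 + 24 + 33 + 20 + 26 = 137.
One more battery then forces some type to 35, so 137 + 1 = 138.

138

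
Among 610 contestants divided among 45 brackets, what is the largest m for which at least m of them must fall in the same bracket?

The 610 contestants fall into 45 brackets.
If each of the 45 brackets held at most 13, the total would be at most 45 × 13 = 585 < 610, a contradiction.
So at least one holds ⌈610/45⌉ = 14.

14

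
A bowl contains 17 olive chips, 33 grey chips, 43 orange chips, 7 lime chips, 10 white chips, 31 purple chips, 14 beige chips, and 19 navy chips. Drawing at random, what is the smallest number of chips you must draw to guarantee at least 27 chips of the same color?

In the worst case we take at most 26 of each color, but all 17 olive, all 7 lime, all 10 white, all 14 beige, and all 19 navy (fewer than 26), giving 17 + 26 + 26 + 7 + 10 + 26 + 14 + 19 = 145.
One more chip then forces some color to 27, so 145 + 1 = 146.

146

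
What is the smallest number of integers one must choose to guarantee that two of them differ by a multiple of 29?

Use the pigeonhole principle on residue classes: two integers differ by a multiple of 29 exactly when they share a remainder mod 29.
There are 29 residue classes mod 29, so 29 integers can all lie in distinct classes.
One more integer must repeat a residue, giving a difference divisible by 29. So n = 29 + 1 = 30.

30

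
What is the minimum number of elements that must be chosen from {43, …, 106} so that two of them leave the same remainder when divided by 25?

Group the integers by remainder mod 25; there are 25 residue classes, each nonempty in this range.
Choosing one from each class (25 integers) avoids any shared remainder.
One more choice must repeat a class, so two differ by a multiple of 25. Hence 25 + 1 = 26.

26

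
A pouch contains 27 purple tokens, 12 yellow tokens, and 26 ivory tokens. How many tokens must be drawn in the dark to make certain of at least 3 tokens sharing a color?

7

The worst case takes 2 tokens of each color without reaching 3 of any: 3 × 2 = 6.
The next token must bring some color to 3, so 6 + 1 = 7.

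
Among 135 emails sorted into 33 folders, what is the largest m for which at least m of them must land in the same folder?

5

The 135 emails fall into 33 folders.
If each of the 33 folders held at most 4, the total would be at most 33 × 4 = 132 < 135, a contradiction.
So at least one holds ⌈135/33⌉ = 5.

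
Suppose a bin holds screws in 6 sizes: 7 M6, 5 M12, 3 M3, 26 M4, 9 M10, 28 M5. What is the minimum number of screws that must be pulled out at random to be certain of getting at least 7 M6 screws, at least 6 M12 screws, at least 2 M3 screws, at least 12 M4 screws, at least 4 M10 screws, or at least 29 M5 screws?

55

The worst case stops just short of every target: 6 M6, 5 M12, 1 M3, 11 M4, 3 M10, 28 M5 — 6 + 5 + 1 + 11 + 3 + 28 = 54 screws.
One more screw must push some size to its target, so 54 + 1 = 55.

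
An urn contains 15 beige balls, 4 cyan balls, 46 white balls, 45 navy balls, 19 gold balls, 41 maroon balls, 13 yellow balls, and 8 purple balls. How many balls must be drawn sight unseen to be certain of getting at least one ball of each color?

188

The hardest color to obtain is cyan: we could draw every other ball first — 191 − 4 = 187 balls — without a single cyan one.
The next draw must be cyan, so 187 + 1 = 188.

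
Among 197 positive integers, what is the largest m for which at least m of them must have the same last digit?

The 197 positive integers fall into 10 possible last digits.
If each of the 10 possible last digits held at most 19, the total would be at most 10 × 19 = 190 < 197, a contradiction.
So at least one holds ⌈197/10⌉ = 20.

20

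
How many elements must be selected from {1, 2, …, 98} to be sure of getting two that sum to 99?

50

Partition {1, …, 98} into 49 pairs: {1,98}, {2,97}, …, {49,50}.
Choosing 49 integers — say the integers 1 through 49 — takes one from each pair and avoids the property.
Choosing 50 forces two into the same pair by pigeonhole, and those sum to 99. So 50.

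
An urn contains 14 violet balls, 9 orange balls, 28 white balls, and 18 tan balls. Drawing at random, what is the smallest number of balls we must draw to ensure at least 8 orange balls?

68

To avoid orange balls as long as possible, exhaust the other 3 colors first.
The worst case draws every non-orange ball first: 14 + 28 + 18 = 60.
The next 8 draws are then forced to be orange, giving 60 + 8 = 68.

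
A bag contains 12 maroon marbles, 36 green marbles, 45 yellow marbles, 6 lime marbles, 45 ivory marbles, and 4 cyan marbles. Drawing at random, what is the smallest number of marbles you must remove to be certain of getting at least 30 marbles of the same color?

110

Treat the 6 colors as pigeonholes.
In the worst case we take at most 29 of each color, but all 12 maroon, all 6 lime, and all 4 cyan (fewer than 29), giving 12 + 29 + 29 + 6 + 29 + 4 = 109.
One more marble then forces some color to 30, so 109 + 1 = 110.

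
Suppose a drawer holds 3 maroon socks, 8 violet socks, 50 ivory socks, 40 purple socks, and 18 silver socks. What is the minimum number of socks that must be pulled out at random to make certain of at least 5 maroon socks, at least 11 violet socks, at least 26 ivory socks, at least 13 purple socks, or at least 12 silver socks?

60

Each of the 5 colors has its own threshold; avoid all of them simultaneously.
The worst case stops just short of every target: all 3 maroon, all 8 violet, 25 ivory, 12 purple, 11 silver — 3 + 8 + 25 + 12 + 11 = 59 socks.
One more sock must push some color to its target, so 59 + 1 = 60.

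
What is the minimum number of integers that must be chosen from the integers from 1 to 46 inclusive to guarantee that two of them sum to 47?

Partition {1, …, 46} into 23 pairs: {1,46}, {2,45}, …, {23,24}.
Choosing 23 integers — say the integers 1 through 23 — takes one from each pair and avoids the property.
Choosing 24 forces two into the same pair by pigeonhole, and those sum to 47. So 24.

24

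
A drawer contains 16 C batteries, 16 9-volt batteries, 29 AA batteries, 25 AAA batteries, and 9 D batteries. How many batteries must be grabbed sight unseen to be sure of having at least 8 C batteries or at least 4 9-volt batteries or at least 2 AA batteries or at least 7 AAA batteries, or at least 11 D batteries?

27

The worst case stops just short of every target: 7 C, 3 9-volt, 1 AA, 6 AAA, all 9 D — 7 + 3 + 1 + 6 + 9 = 26 batteries.
One more battery must push some type to its target, so 26 + 1 = 27.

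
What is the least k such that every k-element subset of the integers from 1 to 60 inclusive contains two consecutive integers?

31

Partition {1, …, 60} into 30 pairs: {1,2}, {3,4}, …, {59,60}.
Choosing 30 integers — say the 30 even numbers 2, 4, …, 60 — takes one from each pair and avoids the property.
Choosing 31 forces two into the same pair by pigeonhole, and those are consecutive. So 31.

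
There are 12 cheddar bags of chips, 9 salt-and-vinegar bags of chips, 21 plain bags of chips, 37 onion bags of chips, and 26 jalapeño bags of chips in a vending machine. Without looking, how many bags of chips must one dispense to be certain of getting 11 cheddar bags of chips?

104

To avoid cheddar bags of chips as long as possible, exhaust the other 4 flavors first.
The worst case draws every non-cheddar bag of chips first: 9 + 21 + 37 + 26 = 93.
The next 11 draws are then forced to be cheddar, giving 93 + 11 = 104.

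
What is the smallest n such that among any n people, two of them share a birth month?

13

There are 12 months of the year acting as pigeonholes.
With 12 people we could place one in each, avoiding any repeat.
One more forces some class to hold 2, so 12 + 1 = 13.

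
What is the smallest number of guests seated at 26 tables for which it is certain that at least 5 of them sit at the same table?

105

There are 26 tables acting as pigeonholes.
With 26 × 4 = 104 guests we could place exactly 4 in each, with no class reaching 5.
One more forces some class to hold 5, so 104 + 1 = 105.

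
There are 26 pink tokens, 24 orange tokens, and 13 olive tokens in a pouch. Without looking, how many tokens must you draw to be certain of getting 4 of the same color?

Treat the 3 colors as pigeonholes.
The worst case takes 3 tokens of each color without reaching 4 of any: 3 × 3 = 9.
The next token must bring some color to 4, so 9 + 1 = 10.

10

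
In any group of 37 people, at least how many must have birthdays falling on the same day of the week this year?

The 37 people fall into 7 days of the week.
If each of the 7 days of the week held at most 5, the total would be at most 7 × 5 = 35 < 37, a contradiction.
So at least one holds ⌈37/7⌉ = 6.

6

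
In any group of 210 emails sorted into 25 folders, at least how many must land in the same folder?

The 210 emails fall into 25 folders.
If each of the 25 folders held at most 8, the total would be at most 25 × 8 = 200 < 210, a contradiction.
So at least one holds ⌈210/25⌉ = 9.

9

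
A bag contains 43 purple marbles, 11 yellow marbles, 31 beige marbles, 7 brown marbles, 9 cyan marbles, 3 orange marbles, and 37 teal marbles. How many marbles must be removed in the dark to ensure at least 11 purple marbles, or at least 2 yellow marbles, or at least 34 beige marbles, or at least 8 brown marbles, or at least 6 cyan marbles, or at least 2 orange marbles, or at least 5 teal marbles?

60

Each of the 7 colors has its own threshold; avoid all of them simultaneously.
The worst case stops just short of every target: 10 purple, 1 yellow, all 31 beige, 7 brown, 5 cyan, 1 orange, 4 teal — 10 + 1 + 31 + 7 + 5 + 1 + 4 = 59 marbles.
One more marble must push some color to its target, so 59 + 1 = 60.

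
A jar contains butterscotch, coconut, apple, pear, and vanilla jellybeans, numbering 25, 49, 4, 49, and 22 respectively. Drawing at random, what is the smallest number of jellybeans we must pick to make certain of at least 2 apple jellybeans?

147

The worst case draws every non-apple jellybean first: 25 + 49 + 49 + 22 = 145.
The next 2 draws are then forced to be apple, giving 145 + 2 = 147.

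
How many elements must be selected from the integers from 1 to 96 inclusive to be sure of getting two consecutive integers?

49

Partition {1, …, 96} into 48 pairs: {1,2}, {3,4}, …, {95,96}.
Choosing 48 integers — say the 48 even numbers 2, 4, …, 96 — takes one from each pair and avoids the property.
Choosing 49 forces two into the same pair by pigeonhole, and those are consecutive. So 49.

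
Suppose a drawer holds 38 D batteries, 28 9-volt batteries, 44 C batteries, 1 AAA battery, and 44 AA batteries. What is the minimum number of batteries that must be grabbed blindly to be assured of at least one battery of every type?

155

The hardest type to obtain is AAA: we could draw every other battery first — 155 − 1 = 154 batteries — without a single AAA one.
The next draw must be AAA, so 154 + 1 = 155.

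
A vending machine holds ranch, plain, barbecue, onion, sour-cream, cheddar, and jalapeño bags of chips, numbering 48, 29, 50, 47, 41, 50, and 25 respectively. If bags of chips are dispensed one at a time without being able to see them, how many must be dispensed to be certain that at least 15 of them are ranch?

The worst case draws every non-ranch bag of chips first: 29 + 50 + 47 + 41 + 50 + 25 = 242.
The next 15 draws are then forced to be ranch, giving 242 + 15 = 257.

257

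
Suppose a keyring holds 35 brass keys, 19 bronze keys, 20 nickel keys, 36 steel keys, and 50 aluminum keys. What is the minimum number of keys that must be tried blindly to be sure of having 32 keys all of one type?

Treat the 5 types as pigeonholes.
In the worst case we take at most 31 of each type, but all 19 bronze and all 20 nickel (fewer than 31), giving 31 + 19 + 20 + 31 + 31 = 132.
One more key then forces some type to 32, so 132 + 1 = 133.

133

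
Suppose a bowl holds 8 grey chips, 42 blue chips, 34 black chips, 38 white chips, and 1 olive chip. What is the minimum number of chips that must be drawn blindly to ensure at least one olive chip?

123

The worst case draws every non-olive chip first: 8 + 42 + 34 + 38 = 122.
The next draw is then forced to be olive, giving 122 + 1 = 123.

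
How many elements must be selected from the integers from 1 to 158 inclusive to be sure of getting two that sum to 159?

80

Partition {1, …, 158} into 79 pairs: {1,158}, {2,157}, …, {79,80}.
Choosing 79 integers — say the integers 1 through 79 — takes one from each pair and avoids the property.
Choosing 80 forces two into the same pair by pigeonhole, and those sum to 159. So 80.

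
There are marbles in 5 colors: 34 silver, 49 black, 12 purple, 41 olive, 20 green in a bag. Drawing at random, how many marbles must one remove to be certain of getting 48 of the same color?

155

Treat the 5 colors as pigeonholes.
In the worst case we take at most 47 of each color, but all 34 silver, all 12 purple, all 41 olive, and all 20 green (fewer than 47), giving 34 + 47 + 12 + 41 + 20 = 154.
One more marble then forces some color to 48, so 154 + 1 = 155.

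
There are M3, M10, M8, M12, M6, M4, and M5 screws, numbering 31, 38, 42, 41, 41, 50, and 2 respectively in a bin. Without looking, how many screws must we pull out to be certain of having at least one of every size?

The hardest size to obtain is M5: we could draw every other screw first — 245 − 2 = 243 screws — without a single M5 one.
The next draw must be M5, so 243 + 1 = 244.

244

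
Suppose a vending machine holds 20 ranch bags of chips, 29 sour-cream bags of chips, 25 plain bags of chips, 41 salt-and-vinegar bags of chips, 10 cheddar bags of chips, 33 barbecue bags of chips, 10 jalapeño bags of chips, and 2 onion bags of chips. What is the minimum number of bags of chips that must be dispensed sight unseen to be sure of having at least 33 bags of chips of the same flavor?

161

In the worst case we take at most 32 of each flavor, but all 20 ranch, all 29 sour-cream, all 25 plain, all 10 cheddar, all 10 jalapeño, and all 2 onion (fewer than 32), giving 20 + 29 + 25 + 32 + 10 + 32 + 10 + 2 = 160.
One more bag of chips then forces some flavor to 33, so 160 + 1 = 161.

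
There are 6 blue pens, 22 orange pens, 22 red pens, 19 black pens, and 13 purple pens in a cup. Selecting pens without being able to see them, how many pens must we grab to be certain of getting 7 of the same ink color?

The worst case takes 6 pens of each ink color without reaching 7 of any: 5 × 6 = 30.
The next pen must bring some ink color to 7, so 30 + 1 = 31.

31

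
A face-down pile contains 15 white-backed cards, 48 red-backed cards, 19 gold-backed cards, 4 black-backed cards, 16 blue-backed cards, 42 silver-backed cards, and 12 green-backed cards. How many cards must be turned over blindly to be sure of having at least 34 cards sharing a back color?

Treat the 7 back colors as pigeonholes.
In the worst case we take at most 33 of each back color, but all 15 white-backed, all 19 gold-backed, all 4 black-backed, all 16 blue-backed, and all 12 green-backed (fewer than 33), giving 15 + 33 + 19 + 4 + 16 + 33 + 12 = 132.
One more card then forces some back color to 34, so 132 + 1 = 133.

133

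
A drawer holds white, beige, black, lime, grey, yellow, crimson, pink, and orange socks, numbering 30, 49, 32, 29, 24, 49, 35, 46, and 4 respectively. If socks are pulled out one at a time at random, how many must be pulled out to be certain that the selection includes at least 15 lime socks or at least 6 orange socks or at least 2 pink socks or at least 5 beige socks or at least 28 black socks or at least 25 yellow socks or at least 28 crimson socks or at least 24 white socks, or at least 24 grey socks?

148

The worst case stops just short of every target: 23 white, 4 beige, 27 black, 14 lime, 23 grey, 24 yellow, 27 crimson, 1 pink, all 4 orange — 23 + 4 + 27 + 14 + 23 + 24 + 27 + 1 + 4 = 147 socks.
One more sock must push some color to its target, so 147 + 1 = 148.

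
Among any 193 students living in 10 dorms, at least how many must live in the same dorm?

20

The 193 students fall into 10 dorms.
If each of the 10 dorms held at most 19, the total would be at most 10 × 19 = 190 < 193, a contradiction.
So at least one holds ⌈193/10⌉ = 20.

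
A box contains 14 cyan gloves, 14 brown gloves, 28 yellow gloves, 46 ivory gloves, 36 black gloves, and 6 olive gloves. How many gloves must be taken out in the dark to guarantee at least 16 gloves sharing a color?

Treat the 6 colors as pigeonholes.
In the worst case we take at most 15 of each color, but all 14 cyan, all 14 brown, and all 6 olive (fewer than 15), giving 14 + 14 + 15 + 15 + 15 + 6 = 79.
One more glove then forces some color to 16, so 79 + 1 = 80.

80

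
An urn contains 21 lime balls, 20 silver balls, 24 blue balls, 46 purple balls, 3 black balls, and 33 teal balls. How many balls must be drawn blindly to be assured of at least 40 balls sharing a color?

Treat the 6 colors as pigeonholes.
In the worst case we take at most 39 of each color, but all 21 lime, all 20 silver, all 24 blue, all 3 black, and all 33 teal (fewer than 39), giving 21 + 20 + 24 + 39 + 3 + 33 = 140.
One more ball then forces some color to 40, so 140 + 1 = 141.

141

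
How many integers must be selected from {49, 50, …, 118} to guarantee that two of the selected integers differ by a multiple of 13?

Group the integers by remainder mod 13; there are 13 residue classes, each nonempty in this range.
Choosing one from each class (13 integers) avoids any shared remainder.
One more choice must repeat a class, so two differ by a multiple of 13. Hence 13 + 1 = 14.

14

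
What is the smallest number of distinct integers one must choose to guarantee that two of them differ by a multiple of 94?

Two integers differ by a multiple of 94 exactly when they share a remainder mod 94.
There are 94 residue classes mod 94, so 94 integers can all lie in distinct classes.
One more integer must repeat a residue, giving a difference divisible by 94. So n = 94 + 1 = 95.

95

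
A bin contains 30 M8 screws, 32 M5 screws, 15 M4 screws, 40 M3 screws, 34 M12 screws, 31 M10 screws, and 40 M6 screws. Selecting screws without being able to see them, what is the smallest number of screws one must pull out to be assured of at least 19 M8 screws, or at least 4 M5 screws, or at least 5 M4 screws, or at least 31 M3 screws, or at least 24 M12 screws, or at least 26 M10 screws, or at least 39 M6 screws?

The worst case stops just short of every target: 18 M8, 3 M5, 4 M4, 30 M3, 23 M12, 25 M10, 38 M6 — 18 + 3 + 4 + 30 + 23 + 25 + 38 = 141 screws.
One more screw must push some size to its target, so 141 + 1 = 142.

142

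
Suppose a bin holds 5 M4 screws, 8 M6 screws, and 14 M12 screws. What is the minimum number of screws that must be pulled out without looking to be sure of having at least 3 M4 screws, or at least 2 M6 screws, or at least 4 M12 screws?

7

Each of the 3 sizes has its own threshold; avoid all of them simultaneously.
The worst case stops just short of every target: 2 M4, 1 M6, 3 M12 — 2 + 1 + 3 = 6 screws.
One more screw must push some size to its target, so 6 + 1 = 7.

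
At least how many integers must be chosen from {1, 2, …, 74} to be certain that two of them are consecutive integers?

Partition {1, …, 74} into 37 pairs: {1,2}, {3,4}, …, {73,74}.
Choosing 37 integers — say the 37 even numbers 2, 4, …, 74 — takes one from each pair and avoids the property.
Choosing 38 forces two into the same pair by pigeonhole, and those are consecutive. So 38.

38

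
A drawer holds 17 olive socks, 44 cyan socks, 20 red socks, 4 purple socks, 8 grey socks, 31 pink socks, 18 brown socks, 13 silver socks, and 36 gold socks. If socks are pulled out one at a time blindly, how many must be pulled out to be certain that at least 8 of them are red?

179

The worst case draws every non-red sock first: 17 + 44 + 4 + 8 + 31 + 18 + 13 + 36 = 171.
The next 8 draws are then forced to be red, giving 171 + 8 = 179.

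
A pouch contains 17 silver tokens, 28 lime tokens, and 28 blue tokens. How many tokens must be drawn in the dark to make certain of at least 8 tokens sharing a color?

The worst case takes 7 tokens of each color without reaching 8 of any: 3 × 7 = 21.
The next token must bring some color to 8, so 21 + 1 = 22.

22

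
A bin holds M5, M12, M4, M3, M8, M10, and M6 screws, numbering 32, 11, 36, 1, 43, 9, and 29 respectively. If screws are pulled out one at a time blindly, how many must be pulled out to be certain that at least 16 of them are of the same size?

In the worst case we take at most 15 of each size, but all 11 M12, all 1 M3, and all 9 M10 (fewer than 15), giving 15 + 11 + 15 + 1 + 15 + 9 + 15 = 81.
One more screw then forces some size to 16, so 81 + 1 = 82.

82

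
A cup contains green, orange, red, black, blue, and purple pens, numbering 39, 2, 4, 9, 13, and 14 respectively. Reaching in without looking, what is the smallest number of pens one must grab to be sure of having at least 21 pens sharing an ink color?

63

In the worst case we take at most 20 of each ink color, but all 2 orange, all 4 red, all 9 black, all 13 blue, and all 14 purple (fewer than 20), giving 20 + 2 + 4 + 9 + 13 + 14 = 62.
One more pen then forces some ink color to 21, so 62 + 1 = 63.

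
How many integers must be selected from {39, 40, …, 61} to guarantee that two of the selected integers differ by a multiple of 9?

10

Group the integers by remainder mod 9; there are 9 residue classes, each nonempty in this range.
Choosing one from each class (9 integers) avoids any shared remainder.
One more choice must repeat a class, so two differ by a multiple of 9. Hence 9 + 1 = 10.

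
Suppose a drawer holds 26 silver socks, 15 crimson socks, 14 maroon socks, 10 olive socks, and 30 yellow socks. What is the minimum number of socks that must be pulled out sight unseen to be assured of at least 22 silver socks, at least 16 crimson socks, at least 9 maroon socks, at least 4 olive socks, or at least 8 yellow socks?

55

The worst case stops just short of every target: 21 silver, 15 crimson, 8 maroon, 3 olive, 7 yellow — 21 + 15 + 8 + 3 + 7 = 54 socks.
One more sock must push some color to its target, so 54 + 1 = 55.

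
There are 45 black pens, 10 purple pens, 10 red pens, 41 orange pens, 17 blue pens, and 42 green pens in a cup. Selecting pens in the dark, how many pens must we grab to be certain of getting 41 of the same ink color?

158

Treat the 6 ink colors as pigeonholes.
In the worst case we take at most 40 of each ink color, but all 10 purple, all 10 red, and all 17 blue (fewer than 40), giving 40 + 10 + 10 + 40 + 17 + 40 = 157.
One more pen then forces some ink color to 41, so 157 + 1 = 158.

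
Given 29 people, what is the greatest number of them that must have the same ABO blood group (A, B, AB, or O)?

8

There are 4 ABO blood groups, which serve as the pigeonholes.
If each of the 4 ABO blood groups held at most 7, the total would be at most 4 × 7 = 28 < 29, a contradiction.
So at least one holds ⌈29/4⌉ = 8.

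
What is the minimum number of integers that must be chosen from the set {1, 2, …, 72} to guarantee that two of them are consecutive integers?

37

Partition {1, …, 72} into 36 pairs: {1,2}, {3,4}, …, {71,72}.
Choosing 36 integers — say the 36 even numbers 2, 4, …, 72 — takes one from each pair and avoids the property.
Choosing 37 forces two into the same pair by pigeonhole, and those are consecutive. So 37.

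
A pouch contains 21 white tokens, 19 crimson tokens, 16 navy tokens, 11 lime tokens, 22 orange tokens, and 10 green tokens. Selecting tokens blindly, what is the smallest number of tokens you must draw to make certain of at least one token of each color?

The hardest color to obtain is green: we could draw every other token first — 99 − 10 = 89 tokens — without a single green one.
The next draw must be green, so 89 + 1 = 90.

90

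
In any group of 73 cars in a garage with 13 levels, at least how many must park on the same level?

6

If each of the 13 levels held at most 5, the total would be at most 13 × 5 = 65 < 73, a contradiction.
So at least one holds ⌈73/13⌉ = 6.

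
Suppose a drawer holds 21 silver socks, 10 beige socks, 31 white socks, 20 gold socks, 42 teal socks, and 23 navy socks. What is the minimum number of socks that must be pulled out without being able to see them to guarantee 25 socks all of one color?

123

Treat the 6 colors as pigeonholes.
In the worst case we take at most 24 of each color, but all 21 silver, all 10 beige, all 20 gold, and all 23 navy (fewer than 24), giving 21 + 10 + 24 + 20 + 24 + 23 = 122.
One more sock then forces some color to 25, so 122 + 1 = 123.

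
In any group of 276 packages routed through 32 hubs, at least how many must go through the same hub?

If each of the 32 hubs held at most 8, the total would be at most 32 × 8 = 256 < 276, a contradiction.
So at least one holds ⌈276/32⌉ = 9.

9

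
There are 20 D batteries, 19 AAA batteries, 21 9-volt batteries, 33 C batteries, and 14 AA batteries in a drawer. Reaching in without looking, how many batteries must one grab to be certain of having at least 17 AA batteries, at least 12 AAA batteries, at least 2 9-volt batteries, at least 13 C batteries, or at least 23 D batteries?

The worst case stops just short of every target: all 20 D, 11 AAA, 1 9-volt, 12 C, all 14 AA — 20 + 11 + 1 + 12 + 14 = 58 batteries.
One more battery must push some type to its target, so 58 + 1 = 59.

59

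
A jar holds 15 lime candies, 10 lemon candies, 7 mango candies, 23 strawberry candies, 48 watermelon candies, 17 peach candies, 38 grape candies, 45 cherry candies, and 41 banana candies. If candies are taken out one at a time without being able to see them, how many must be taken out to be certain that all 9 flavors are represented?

The hardest flavor to obtain is mango: we could draw every other candy first — 244 − 7 = 237 candies — without a single mango one.
The next draw must be mango, so 237 + 1 = 238.

238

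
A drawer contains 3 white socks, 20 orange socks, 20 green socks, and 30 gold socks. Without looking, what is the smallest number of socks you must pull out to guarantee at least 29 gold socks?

The worst case draws every non-gold sock first: 3 + 20 + 20 = 43.
The next 29 draws are then forced to be gold, giving 43 + 29 = 72.

72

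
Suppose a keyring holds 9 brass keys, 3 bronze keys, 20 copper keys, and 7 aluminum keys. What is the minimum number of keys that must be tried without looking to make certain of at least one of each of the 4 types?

The hardest type to obtain is bronze: we could draw every other key first — 39 − 3 = 36 keys — without a single bronze one.
The next draw must be bronze, so 36 + 1 = 37.

37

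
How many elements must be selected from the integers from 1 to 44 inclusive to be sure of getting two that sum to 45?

Partition {1, …, 44} into 22 pairs: {1,44}, {2,43}, …, {22,23}.
Choosing 22 integers — say the integers 1 through 22 — takes one from each pair and avoids the property.
Choosing 23 forces two into the same pair by pigeonhole, and those sum to 45. So 23.

23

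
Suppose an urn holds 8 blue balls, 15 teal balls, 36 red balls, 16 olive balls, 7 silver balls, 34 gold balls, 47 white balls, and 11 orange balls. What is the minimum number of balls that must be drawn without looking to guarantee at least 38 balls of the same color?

165

In the worst case we take at most 37 of each color, but all 8 blue, all 15 teal, all 36 red, all 16 olive, all 7 silver, all 34 gold, and all 11 orange (fewer than 37), giving 8 + 15 + 36 + 16 + 7 + 34 + 37 + 11 = 164.
One more ball then forces some color to 38, so 164 + 1 = 165.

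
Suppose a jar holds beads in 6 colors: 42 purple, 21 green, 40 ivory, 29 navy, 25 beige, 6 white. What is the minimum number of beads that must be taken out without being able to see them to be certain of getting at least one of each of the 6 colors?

The hardest color to obtain is white: we could draw every other bead first — 163 − 6 = 157 beads — without a single white one.
The next draw must be white, so 157 + 1 = 158.

158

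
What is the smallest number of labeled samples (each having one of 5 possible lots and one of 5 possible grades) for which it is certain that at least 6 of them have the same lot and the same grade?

126

There are 5 × 5 = 25 (lot, grade) combinations acting as pigeonholes.
With 25 × 5 = 125 labeled samples we could place exactly 5 in each, with no (lot, grade) pair reaching 6.
One more forces some (lot, grade) pair to hold 6, so 125 + 1 = 126.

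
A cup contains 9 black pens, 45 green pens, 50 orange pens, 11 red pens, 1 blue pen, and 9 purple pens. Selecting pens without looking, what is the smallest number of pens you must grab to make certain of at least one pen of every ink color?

The hardest ink color to obtain is blue: we could draw every other pen first — 125 − 1 = 124 pens — without a single blue one.
The next draw must be blue, so 124 + 1 = 125.

125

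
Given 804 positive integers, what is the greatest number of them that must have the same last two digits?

9

There are 100 possible two-digit endings, which serve as the pigeonholes.
If each of the 100 possible two-digit endings held at most 8, the total would be at most 100 × 8 = 800 < 804, a contradiction.
So at least one holds ⌈804/100⌉ = 9.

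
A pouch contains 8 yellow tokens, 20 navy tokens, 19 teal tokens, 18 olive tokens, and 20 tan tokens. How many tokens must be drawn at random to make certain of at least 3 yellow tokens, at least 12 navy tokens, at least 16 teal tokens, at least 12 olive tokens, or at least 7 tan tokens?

46

Each of the 5 colors has its own threshold; avoid all of them simultaneously.
The worst case stops just short of every target: 2 yellow, 11 navy, 15 teal, 11 olive, 6 tan — 2 + 11 + 15 + 11 + 6 = 45 tokens.
One more token must push some color to its target, so 45 + 1 = 46.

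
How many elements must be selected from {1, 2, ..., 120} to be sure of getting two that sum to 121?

Partition {1, …, 120} into 60 pairs: {1,120}, {2,119}, …, {60,61}.
Choosing 60 integers — say the integers 1 through 60 — takes one from each pair and avoids the property.
Choosing 61 forces two into the same pair by pigeonhole, and those sum to 121. So 61.

61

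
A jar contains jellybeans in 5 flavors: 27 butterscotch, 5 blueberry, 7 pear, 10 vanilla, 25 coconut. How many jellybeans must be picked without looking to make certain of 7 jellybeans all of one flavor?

30

In the worst case we take at most 6 of each flavor, but all 5 blueberry (fewer than 6), giving 6 + 5 + 6 + 6 + 6 = 29.
One more jellybean then forces some flavor to 7, so 29 + 1 = 30.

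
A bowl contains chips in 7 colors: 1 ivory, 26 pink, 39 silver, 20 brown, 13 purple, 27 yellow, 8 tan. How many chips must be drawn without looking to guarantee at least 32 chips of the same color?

127

In the worst case we take at most 31 of each color, but all 1 ivory, all 26 pink, all 20 brown, all 13 purple, all 27 yellow, and all 8 tan (fewer than 31), giving 1 + 26 + 31 + 20 + 13 + 27 + 8 = 126.
One more chip then forces some color to 32, so 126 + 1 = 127.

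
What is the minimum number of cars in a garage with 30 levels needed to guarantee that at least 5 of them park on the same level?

There are 30 levels acting as pigeonholes.
With 30 × 4 = 120 cars we could place exactly 4 in each, with no class reaching 5.
One more forces some class to hold 5, so 120 + 1 = 121.

121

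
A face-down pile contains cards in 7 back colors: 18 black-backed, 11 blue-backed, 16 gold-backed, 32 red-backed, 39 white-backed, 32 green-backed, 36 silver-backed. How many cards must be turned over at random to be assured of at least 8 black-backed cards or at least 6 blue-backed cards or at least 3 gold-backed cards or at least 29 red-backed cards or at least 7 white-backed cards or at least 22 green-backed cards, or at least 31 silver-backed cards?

The worst case stops just short of every target: 7 black-backed, 5 blue-backed, 2 gold-backed, 28 red-backed, 6 white-backed, 21 green-backed, 30 silver-backed — 7 + 5 + 2 + 28 + 6 + 21 + 30 = 99 cards.
One more card must push some back color to its target, so 99 + 1 = 100.

100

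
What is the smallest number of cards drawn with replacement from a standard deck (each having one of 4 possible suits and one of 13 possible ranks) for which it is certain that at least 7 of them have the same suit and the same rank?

There are 4 × 13 = 52 (suit, rank) combinations acting as pigeonholes.
With 52 × 6 = 312 cards drawn with replacement from a standard deck we could place exactly 6 in each, with no (suit, rank) pair reaching 7.
One more forces some (suit, rank) pair to hold 7, so 312 + 1 = 313.

313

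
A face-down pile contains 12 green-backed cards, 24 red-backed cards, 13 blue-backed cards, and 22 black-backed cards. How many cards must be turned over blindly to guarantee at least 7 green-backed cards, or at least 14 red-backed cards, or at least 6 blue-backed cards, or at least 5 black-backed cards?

The worst case stops just short of every target: 6 green-backed, 13 red-backed, 5 blue-backed, 4 black-backed — 6 + 13 + 5 + 4 = 28 cards.
One more card must push some back color to its target, so 28 + 1 = 29.

29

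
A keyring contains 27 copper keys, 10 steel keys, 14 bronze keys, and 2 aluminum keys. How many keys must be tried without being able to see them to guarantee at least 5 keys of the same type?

15

In the worst case we take at most 4 of each type, but all 2 aluminum (fewer than 4), giving 4 + 4 + 4 + 2 = 14.
One more key then forces some type to 5, so 14 + 1 = 15.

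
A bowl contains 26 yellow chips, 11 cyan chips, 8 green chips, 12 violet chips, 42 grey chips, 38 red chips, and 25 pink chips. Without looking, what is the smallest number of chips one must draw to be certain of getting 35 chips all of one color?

151

In the worst case we take at most 34 of each color, but all 26 yellow, all 11 cyan, all 8 green, all 12 violet, and all 25 pink (fewer than 34), giving 26 + 11 + 8 + 12 + 34 + 34 + 25 = 150.
One more chip then forces some color to 35, so 150 + 1 = 151.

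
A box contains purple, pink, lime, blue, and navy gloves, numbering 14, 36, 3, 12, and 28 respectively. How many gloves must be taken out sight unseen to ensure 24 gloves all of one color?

In the worst case we take at most 23 of each color, but all 14 purple, all 3 lime, and all 12 blue (fewer than 23), giving 14 + 23 + 3 + 12 + 23 = 75.
One more glove then forces some color to 24, so 75 + 1 = 76.

76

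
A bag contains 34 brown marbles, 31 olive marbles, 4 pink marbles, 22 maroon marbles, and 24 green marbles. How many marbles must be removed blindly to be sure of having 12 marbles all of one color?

In the worst case we take at most 11 of each color, but all 4 pink (fewer than 11), giving 11 + 11 + 4 + 11 + 11 = 48.
One more marble then forces some color to 12, so 48 + 1 = 49.

49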